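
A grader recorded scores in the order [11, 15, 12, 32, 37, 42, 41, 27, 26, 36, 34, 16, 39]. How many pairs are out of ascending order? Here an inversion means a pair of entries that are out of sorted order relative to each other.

28

For each element, count later entries that are smaller:
11 → none → 0
15 → 12 → 1
12 → none → 0
32 → 27, 26, 16 → 3
37 → 27, 26, 36, 34, 16 → 5
42 → 41, 27, 26, 36, 34, 16, 39 → 7
41 → 27, 26, 36, 34, 16, 39 → 6
27 → 26, 16 → 2
26 → 16 → 1
36 → 34, 16 → 2
34 → 16 → 1
16 → none → 0
39 → none → 0
Sum: 0 + 1 + 0 + 3 + 5 + 7 + 6 + 2 + 1 + 2 + 1 + 0 + 0 = 28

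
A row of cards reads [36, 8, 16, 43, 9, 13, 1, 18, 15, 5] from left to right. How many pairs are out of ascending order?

28

Element-by-element contributions:
36: 8
8: 2
16: 5
43: 6
9: 2
13: 2
1: 0
18: 2
15: 1
5: 0
Sum: 8 + 2 + 5 + 6 + 2 + 2 + 0 + 2 + 1 + 0 = 28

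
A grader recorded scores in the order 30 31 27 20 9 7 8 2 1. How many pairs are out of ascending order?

Element-by-element contributions:
30 → 27, 20, 9, 7, 8, 2, 1 → 7
31 → 27, 20, 9, 7, 8, 2, 1 → 7
27 → 20, 9, 7, 8, 2, 1 → 6
20 → 9, 7, 8, 2, 1 → 5
9 → 7, 8, 2, 1 → 4
7 → 2, 1 → 2
8 → 2, 1 → 2
2 → 1 → 1
1 → none → 0
Sum: 7 + 7 + 6 + 5 + 4 + 2 + 2 + 1 + 0 = 34

34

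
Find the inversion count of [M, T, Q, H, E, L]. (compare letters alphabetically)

11 inversions

Sweep left to right; for each value list the smaller values that follow it:
M: 3
T: 4
Q: 3
H: 1
E: 0
L: 0
Sum: 3 + 4 + 3 + 1 + 0 + 0 = 11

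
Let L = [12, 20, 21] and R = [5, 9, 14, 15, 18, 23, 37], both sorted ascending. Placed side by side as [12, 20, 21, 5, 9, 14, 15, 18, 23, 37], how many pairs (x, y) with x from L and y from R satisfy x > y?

Take each right-half value and tally the left-half values above it:
r = 5: 12, 20, 21 → 3
r = 9: 12, 20, 21 → 3
r = 14: 20, 21 → 2
r = 15: 20, 21 → 2
r = 18: 20, 21 → 2
r = 23: none → 0
r = 37: none → 0
Cross-inversions: 3 + 3 + 2 + 2 + 2 + 0 + 0 = 12

12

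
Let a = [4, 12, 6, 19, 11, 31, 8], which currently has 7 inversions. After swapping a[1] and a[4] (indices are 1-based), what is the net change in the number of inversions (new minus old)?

+5

Positions 1 and 4 hold 4 and 19; after swapping, the array is [19, 12, 6, 4, 11, 31, 8].
For each element, count later entries that are smaller:
19: 5
12: 4
6: 1
4: 0
11: 1
31: 1
8: 0
Sum: 5 + 4 + 1 + 0 + 1 + 1 + 0 = 12
Change: 12 − 7 = +5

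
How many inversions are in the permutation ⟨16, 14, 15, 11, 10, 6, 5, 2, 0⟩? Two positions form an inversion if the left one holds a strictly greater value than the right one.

35

For each element, count later entries that are smaller:
16: 8
14: 6
15: 6
11: 5
10: 4
6: 3
5: 2
2: 1
0: 0
Sum: 8 + 6 + 6 + 5 + 4 + 3 + 2 + 1 + 0 = 35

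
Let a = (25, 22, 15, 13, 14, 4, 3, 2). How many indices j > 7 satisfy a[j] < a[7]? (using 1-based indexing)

1

The element at index 7 is 3.
Elements after it: 2
Those smaller than 3: 2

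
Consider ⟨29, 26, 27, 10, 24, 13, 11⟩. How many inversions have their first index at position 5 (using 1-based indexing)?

The element at index 5 is 24.
Elements after it: 13, 11
Those smaller than 24: 13, 11

2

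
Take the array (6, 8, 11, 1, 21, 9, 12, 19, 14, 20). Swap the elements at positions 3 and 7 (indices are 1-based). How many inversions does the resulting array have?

11 inversions

Positions 3 and 7 hold 11 and 12; after swapping, the array is [6, 8, 12, 1, 21, 9, 11, 19, 14, 20].
Count, for each position, how many later elements it exceeds:
6 → 1 → 1
8 → 1 → 1
12 → 1, 9, 11 → 3
1 → none → 0
21 → 9, 11, 19, 14, 20 → 5
9 → none → 0
11 → none → 0
19 → 14 → 1
14 → none → 0
20 → none → 0
Sum: 1 + 1 + 3 + 0 + 5 + 0 + 0 + 1 + 0 + 0 = 11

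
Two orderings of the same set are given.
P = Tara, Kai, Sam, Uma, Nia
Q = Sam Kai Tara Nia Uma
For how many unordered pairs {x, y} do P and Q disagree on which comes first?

4 disagreeing pairs

Assign each item its position (1..5) in the first ordering, then rewrite the second ordering as that position sequence:
positions: Tara→1, Kai→2, Sam→3, Uma→4, Nia→5
second ordering as positions: [3, 2, 1, 5, 4]
Discordant pairs = inversions in this position sequence.
3: 2, 1 → 2
2: 1 → 1
1: 0
5: 4 → 1
4: 0
Total: 2 + 1 + 0 + 1 + 0 = 4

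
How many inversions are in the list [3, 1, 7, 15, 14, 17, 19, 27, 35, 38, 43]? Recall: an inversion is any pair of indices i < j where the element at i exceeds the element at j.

2 inversions

Sweep left to right; for each value list the smaller values that follow it:
3: 1
1: 0
7: 0
15: 1
14: 0
17: 0
19: 0
27: 0
35: 0
38: 0
43: 0
Sum: 1 + 0 + 0 + 1 + 0 + 0 + 0 + 0 + 0 + 0 + 0 = 2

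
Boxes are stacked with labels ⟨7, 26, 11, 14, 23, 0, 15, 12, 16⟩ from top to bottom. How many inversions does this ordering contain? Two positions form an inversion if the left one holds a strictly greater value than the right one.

16 inversions

Sweep left to right; for each value list the smaller values that follow it:
7 → 0 → 1
26 → 11, 14, 23, 0, 15, 12, 16 → 7
11 → 0 → 1
14 → 0, 12 → 2
23 → 0, 15, 12, 16 → 4
0 → none → 0
15 → 12 → 1
12 → none → 0
16 → none → 0
Sum: 1 + 7 + 1 + 2 + 4 + 0 + 1 + 0 + 0 = 16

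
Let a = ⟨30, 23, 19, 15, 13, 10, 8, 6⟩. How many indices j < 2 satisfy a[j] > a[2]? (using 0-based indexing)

2

The element at index 2 is 19.
Elements before it: 30, 23
Those larger than 19: 30, 23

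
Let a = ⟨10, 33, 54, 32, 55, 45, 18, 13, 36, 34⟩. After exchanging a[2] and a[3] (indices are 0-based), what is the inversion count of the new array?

21 inversions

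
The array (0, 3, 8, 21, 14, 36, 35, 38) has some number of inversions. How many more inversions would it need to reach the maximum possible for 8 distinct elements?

26

Maximum inversions for 8 distinct elements is C(8, 2) = 8·7/2 = 28.
Current inversions — for each element, count later smaller elements:
0: 0
3: 0
8: 0
21: 1
14: 0
36: 1
35: 0
38: 0
Current total: 0 + 0 + 0 + 1 + 0 + 1 + 0 + 0 = 2
Shortfall: 28 − 2 = 26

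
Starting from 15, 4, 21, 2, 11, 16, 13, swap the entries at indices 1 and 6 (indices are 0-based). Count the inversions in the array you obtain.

Positions 1 and 6 hold 4 and 13; after swapping, the array is [15, 13, 21, 2, 11, 16, 4].
Element-by-element contributions:
15 → 13, 2, 11, 4 → 4
13 → 2, 11, 4 → 3
21 → 2, 11, 16, 4 → 4
2 → none → 0
11 → 4 → 1
16 → 4 → 1
4 → none → 0
Sum: 4 + 3 + 4 + 0 + 1 + 1 + 0 = 13

13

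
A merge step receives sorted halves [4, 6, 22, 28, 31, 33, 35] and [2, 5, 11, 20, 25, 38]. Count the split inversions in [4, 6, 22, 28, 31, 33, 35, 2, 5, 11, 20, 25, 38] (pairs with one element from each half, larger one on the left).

27

Take each right-half value and tally the left-half values above it:
r = 2: 4, 6, 22, 28, 31, 33, 35 → 7
r = 5: 6, 22, 28, 31, 33, 35 → 6
r = 11: 22, 28, 31, 33, 35 → 5
r = 20: 22, 28, 31, 33, 35 → 5
r = 25: 28, 31, 33, 35 → 4
r = 38: none → 0
Cross-inversions: 7 + 6 + 5 + 5 + 4 + 0 = 27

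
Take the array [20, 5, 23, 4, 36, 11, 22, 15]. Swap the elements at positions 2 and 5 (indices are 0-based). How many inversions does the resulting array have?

12 inversions

Positions 2 and 5 hold 23 and 11; after swapping, the array is [20, 5, 11, 4, 36, 23, 22, 15].
Sweep left to right; for each value list the smaller values that follow it:
20: 4
5: 1
11: 1
4: 0
36: 3
23: 2
22: 1
15: 0
Sum: 4 + 1 + 1 + 0 + 3 + 2 + 1 + 0 = 12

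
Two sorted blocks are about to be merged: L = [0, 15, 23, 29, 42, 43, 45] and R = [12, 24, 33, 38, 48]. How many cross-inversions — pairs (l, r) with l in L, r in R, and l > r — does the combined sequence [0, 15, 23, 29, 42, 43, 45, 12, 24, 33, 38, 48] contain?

16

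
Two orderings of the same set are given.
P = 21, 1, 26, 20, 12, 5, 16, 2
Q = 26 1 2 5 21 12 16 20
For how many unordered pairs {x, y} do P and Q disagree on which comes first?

13

Assign each item its position (1..8) in the first ordering, then rewrite the second ordering as that position sequence:
positions: 21→1, 1→2, 26→3, 20→4, 12→5, 5→6, 16→7, 2→8
second ordering as positions: [3, 2, 8, 6, 1, 5, 7, 4]
Discordant pairs = inversions in this position sequence.
3: 2, 1 → 2
2: 1 → 1
8: 6, 1, 5, 7, 4 → 5
6: 1, 5, 4 → 3
1: 0
5: 4 → 1
7: 4 → 1
4: 0
Total: 2 + 1 + 5 + 3 + 0 + 1 + 1 + 0 = 13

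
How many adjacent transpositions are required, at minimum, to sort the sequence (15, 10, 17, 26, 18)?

Minimum adjacent swaps = number of inversions (each swap of adjacent out-of-order elements removes one inversion and no swap can remove more).
Count inversions — for each element, later elements that are smaller:
15: 10 → 1
10: none → 0
17: none → 0
26: 18 → 1
18: none → 0
Total inversions: 1 + 0 + 0 + 1 + 0 = 2

2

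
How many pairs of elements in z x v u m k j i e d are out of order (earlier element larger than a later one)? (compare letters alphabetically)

Count, for each position, how many later elements it exceeds:
z → x, v, u, m, k, j, i, e, d → 9
x → v, u, m, k, j, i, e, d → 8
v → u, m, k, j, i, e, d → 7
u → m, k, j, i, e, d → 6
m → k, j, i, e, d → 5
k → j, i, e, d → 4
j → i, e, d → 3
i → e, d → 2
e → d → 1
d → none → 0
Sum: 9 + 8 + 7 + 6 + 5 + 4 + 3 + 2 + 1 + 0 = 45

45 inversions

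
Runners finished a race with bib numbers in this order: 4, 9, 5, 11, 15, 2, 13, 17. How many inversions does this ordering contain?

There are 7 out-of-order pairs.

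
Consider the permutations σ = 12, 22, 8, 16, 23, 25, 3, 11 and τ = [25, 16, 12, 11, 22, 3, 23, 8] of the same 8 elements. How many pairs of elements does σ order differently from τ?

Assign each item its position (1..8) in the first ordering, then rewrite the second ordering as that position sequence:
positions: 12→1, 22→2, 8→3, 16→4, 23→5, 25→6, 3→7, 11→8
second ordering as positions: [6, 4, 1, 8, 2, 7, 5, 3]
Discordant pairs = inversions in this position sequence.
6: 4, 1, 2, 5, 3 → 5
4: 1, 2, 3 → 3
1: 0
8: 2, 7, 5, 3 → 4
2: 0
7: 5, 3 → 2
5: 3 → 1
3: 0
Total: 5 + 3 + 0 + 4 + 0 + 2 + 1 + 0 = 15

15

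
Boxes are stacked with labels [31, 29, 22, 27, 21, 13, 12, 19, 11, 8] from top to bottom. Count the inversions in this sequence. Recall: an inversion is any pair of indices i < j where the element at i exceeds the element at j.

42

Count, for each position, how many later elements it exceeds:
31 → 29, 22, 27, 21, 13, 12, 19, 11, 8 → 9
29 → 22, 27, 21, 13, 12, 19, 11, 8 → 8
22 → 21, 13, 12, 19, 11, 8 → 6
27 → 21, 13, 12, 19, 11, 8 → 6
21 → 13, 12, 19, 11, 8 → 5
13 → 12, 11, 8 → 3
12 → 11, 8 → 2
19 → 11, 8 → 2
11 → 8 → 1
8 → none → 0
Sum: 9 + 8 + 6 + 6 + 5 + 3 + 2 + 2 + 1 + 0 = 42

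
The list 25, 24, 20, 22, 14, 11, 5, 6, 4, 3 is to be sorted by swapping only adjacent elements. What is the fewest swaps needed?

43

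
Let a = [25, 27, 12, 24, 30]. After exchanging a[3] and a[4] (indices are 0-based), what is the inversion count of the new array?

Inversions: 5

Positions 3 and 4 hold 24 and 30; after swapping, the array is [25, 27, 12, 30, 24].
Count, for each position, how many later elements it exceeds:
25: 2
27: 2
12: 0
30: 1
24: 0
Sum: 2 + 2 + 0 + 1 + 0 = 5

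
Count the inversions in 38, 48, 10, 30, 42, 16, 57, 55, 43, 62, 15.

Element-by-element contributions:
38 → 10, 30, 16, 15 → 4
48 → 10, 30, 42, 16, 43, 15 → 6
10 → none → 0
30 → 16, 15 → 2
42 → 16, 15 → 2
16 → 15 → 1
57 → 55, 43, 15 → 3
55 → 43, 15 → 2
43 → 15 → 1
62 → 15 → 1
15 → none → 0
Sum: 4 + 6 + 0 + 2 + 2 + 1 + 3 + 2 + 1 + 1 + 0 = 22

22 inversions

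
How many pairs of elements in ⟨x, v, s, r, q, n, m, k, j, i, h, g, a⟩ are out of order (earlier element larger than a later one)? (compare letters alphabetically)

For each element, count later entries that are smaller:
x: 12
v: 11
s: 10
r: 9
q: 8
n: 7
m: 6
k: 5
j: 4
i: 3
h: 2
g: 1
a: 0
Sum: 12 + 11 + 10 + 9 + 8 + 7 + 6 + 5 + 4 + 3 + 2 + 1 + 0 = 78

78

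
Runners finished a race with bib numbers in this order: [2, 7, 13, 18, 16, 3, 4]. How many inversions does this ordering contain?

Listing every pair i<j with a[i]>a[j] (using 0-based positions):
(1,5): 7 > 3
(1,6): 7 > 4
(2,5): 13 > 3
(2,6): 13 > 4
(3,4): 18 > 16
(3,5): 18 > 3
(3,6): 18 > 4
(4,5): 16 > 3
(4,6): 16 > 4
That's 9 pairs.

9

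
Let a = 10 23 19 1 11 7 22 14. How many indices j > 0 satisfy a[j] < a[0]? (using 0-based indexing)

2 such elements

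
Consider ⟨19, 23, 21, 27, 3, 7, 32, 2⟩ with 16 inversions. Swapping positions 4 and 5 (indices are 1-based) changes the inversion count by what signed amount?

-1

Positions 4 and 5 hold 27 and 3; after swapping, the array is [19, 23, 21, 3, 27, 7, 32, 2].
Sweep left to right; for each value list the smaller values that follow it:
19: 3
23: 4
21: 3
3: 1
27: 2
7: 1
32: 1
2: 0
Sum: 3 + 4 + 3 + 1 + 2 + 1 + 1 + 0 = 15
Change: 15 − 16 = -1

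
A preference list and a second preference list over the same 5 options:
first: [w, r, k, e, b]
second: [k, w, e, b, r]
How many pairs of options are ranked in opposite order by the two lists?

4 pairs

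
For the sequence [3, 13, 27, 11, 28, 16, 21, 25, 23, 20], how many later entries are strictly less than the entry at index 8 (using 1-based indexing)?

2 such elements

The element at index 8 is 25.
Elements after it: 23, 20
Those smaller than 25: 23, 20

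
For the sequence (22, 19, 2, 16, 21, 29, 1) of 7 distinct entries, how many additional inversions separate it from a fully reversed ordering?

Maximum inversions for 7 distinct elements is C(7, 2) = 7·6/2 = 21.
Current inversions — for each element, count later smaller elements:
22: 5
19: 3
2: 1
16: 1
21: 1
29: 1
1: 0
Current total: 5 + 3 + 1 + 1 + 1 + 1 + 0 = 12
Shortfall: 21 − 12 = 9

9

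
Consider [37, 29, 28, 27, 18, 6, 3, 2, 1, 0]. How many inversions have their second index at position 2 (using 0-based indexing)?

The element at index 2 is 28.
Elements before it: 37, 29
Those larger than 28: 37, 29

2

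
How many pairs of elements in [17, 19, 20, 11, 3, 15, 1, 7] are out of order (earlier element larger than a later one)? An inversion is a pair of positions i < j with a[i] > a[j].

Sweep left to right; for each value list the smaller values that follow it:
17: 5
19: 5
20: 5
11: 3
3: 1
15: 2
1: 0
7: 0
Sum: 5 + 5 + 5 + 3 + 1 + 2 + 0 + 0 = 21

Inversions: 21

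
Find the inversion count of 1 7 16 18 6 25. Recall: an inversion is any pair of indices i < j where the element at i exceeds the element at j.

3 inversions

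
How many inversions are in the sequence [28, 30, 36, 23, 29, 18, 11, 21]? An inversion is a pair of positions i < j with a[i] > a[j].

Out-of-order pairs: 21

For each element, count later entries that are smaller:
28: 4
30: 5
36: 5
23: 3
29: 3
18: 1
11: 0
21: 0
Sum: 4 + 5 + 5 + 3 + 3 + 1 + 0 + 0 = 21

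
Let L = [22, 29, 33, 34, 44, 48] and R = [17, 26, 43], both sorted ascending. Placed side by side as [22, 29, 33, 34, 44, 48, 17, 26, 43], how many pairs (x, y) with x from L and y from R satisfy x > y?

There are 13 cross-inversions.

Take each right-half value and tally the left-half values above it:
r = 17: 22, 29, 33, 34, 44, 48 → 6
r = 26: 29, 33, 34, 44, 48 → 5
r = 43: 44, 48 → 2
Cross-inversions: 6 + 5 + 2 = 13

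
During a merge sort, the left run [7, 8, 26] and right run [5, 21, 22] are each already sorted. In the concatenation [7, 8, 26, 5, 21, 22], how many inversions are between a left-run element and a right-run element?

5 cross-inversions

For each element r of the right run, count left-run elements greater than r:
r = 5: 7, 8, 26 → 3
r = 21: 26 → 1
r = 22: 26 → 1
Cross-inversions: 3 + 1 + 1 = 5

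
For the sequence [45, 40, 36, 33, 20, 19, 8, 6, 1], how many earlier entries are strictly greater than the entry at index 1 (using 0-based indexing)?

1

The element at index 1 is 40.
Elements before it: 45
Those larger than 40: 45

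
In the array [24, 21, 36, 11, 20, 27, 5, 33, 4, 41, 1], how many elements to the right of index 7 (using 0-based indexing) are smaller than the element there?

The element at index 7 is 33.
Elements after it: 4, 41, 1
Those smaller than 33: 4, 1

2 such elements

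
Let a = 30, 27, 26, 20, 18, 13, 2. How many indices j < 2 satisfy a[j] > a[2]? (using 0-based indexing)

2

The element at index 2 is 26.
Elements before it: 30, 27
Those larger than 26: 30, 27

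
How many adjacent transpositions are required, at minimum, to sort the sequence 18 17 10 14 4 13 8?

The minimum number of adjacent swaps to sort an array equals its inversion count, since every such swap removes exactly one inversion.
Count inversions — for each element, later elements that are smaller:
18: 17, 10, 14, 4, 13, 8 → 6
17: 10, 14, 4, 13, 8 → 5
10: 4, 8 → 2
14: 4, 13, 8 → 3
4: none → 0
13: 8 → 1
8: none → 0
Total inversions: 6 + 5 + 2 + 3 + 0 + 1 + 0 = 17

17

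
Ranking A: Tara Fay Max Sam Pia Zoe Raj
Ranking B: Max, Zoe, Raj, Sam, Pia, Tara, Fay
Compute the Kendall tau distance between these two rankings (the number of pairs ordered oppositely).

Assign each item its position (1..7) in the first ordering, then rewrite the second ordering as that position sequence:
positions: Tara→1, Fay→2, Max→3, Sam→4, Pia→5, Zoe→6, Raj→7
second ordering as positions: [3, 6, 7, 4, 5, 1, 2]
Discordant pairs = inversions in this position sequence.
3: 1, 2 → 2
6: 4, 5, 1, 2 → 4
7: 4, 5, 1, 2 → 4
4: 1, 2 → 2
5: 1, 2 → 2
1: 0
2: 0
Total: 2 + 4 + 4 + 2 + 2 + 0 + 0 = 14

14 discordant pairs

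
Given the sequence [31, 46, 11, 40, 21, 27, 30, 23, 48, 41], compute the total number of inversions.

For each element, count later entries that are smaller:
31: 5
46: 7
11: 0
40: 4
21: 0
27: 1
30: 1
23: 0
48: 1
41: 0
Sum: 5 + 7 + 0 + 4 + 0 + 1 + 1 + 0 + 1 + 0 = 19

19 inversions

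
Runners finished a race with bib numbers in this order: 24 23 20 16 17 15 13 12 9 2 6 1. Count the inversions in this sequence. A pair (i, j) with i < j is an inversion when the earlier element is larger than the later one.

64 inversions

Count, for each position, how many later elements it exceeds:
24 → 23, 20, 16, 17, 15, 13, 12, 9, 2, 6, 1 → 11
23 → 20, 16, 17, 15, 13, 12, 9, 2, 6, 1 → 10
20 → 16, 17, 15, 13, 12, 9, 2, 6, 1 → 9
16 → 15, 13, 12, 9, 2, 6, 1 → 7
17 → 15, 13, 12, 9, 2, 6, 1 → 7
15 → 13, 12, 9, 2, 6, 1 → 6
13 → 12, 9, 2, 6, 1 → 5
12 → 9, 2, 6, 1 → 4
9 → 2, 6, 1 → 3
2 → 1 → 1
6 → 1 → 1
1 → none → 0
Sum: 11 + 10 + 9 + 7 + 7 + 6 + 5 + 4 + 3 + 1 + 1 + 0 = 64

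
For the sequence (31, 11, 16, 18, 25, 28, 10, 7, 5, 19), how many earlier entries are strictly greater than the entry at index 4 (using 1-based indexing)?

1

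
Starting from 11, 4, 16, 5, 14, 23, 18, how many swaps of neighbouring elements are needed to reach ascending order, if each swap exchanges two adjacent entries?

The minimum number of adjacent swaps to sort an array equals its inversion count, since every such swap removes exactly one inversion.
Count inversions — for each element, later elements that are smaller:
11: 4, 5 → 2
4: none → 0
16: 5, 14 → 2
5: none → 0
14: none → 0
23: 18 → 1
18: none → 0
Total inversions: 2 + 0 + 2 + 0 + 0 + 1 + 0 = 5

There are 5 swaps.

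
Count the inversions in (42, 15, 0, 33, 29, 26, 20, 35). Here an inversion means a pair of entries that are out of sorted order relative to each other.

14

Element-by-element contributions:
42 → 15, 0, 33, 29, 26, 20, 35 → 7
15 → 0 → 1
0 → none → 0
33 → 29, 26, 20 → 3
29 → 26, 20 → 2
26 → 20 → 1
20 → none → 0
35 → none → 0
Sum: 7 + 1 + 0 + 3 + 2 + 1 + 0 + 0 = 14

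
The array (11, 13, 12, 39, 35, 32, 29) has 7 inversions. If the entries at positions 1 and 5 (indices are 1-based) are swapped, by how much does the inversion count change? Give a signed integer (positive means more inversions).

Positions 1 and 5 hold 11 and 35; after swapping, the array is [35, 13, 12, 39, 11, 32, 29].
Sweep left to right; for each value list the smaller values that follow it:
35 → 13, 12, 11, 32, 29 → 5
13 → 12, 11 → 2
12 → 11 → 1
39 → 11, 32, 29 → 3
11 → none → 0
32 → 29 → 1
29 → none → 0
Sum: 5 + 2 + 1 + 3 + 0 + 1 + 0 = 12
Change: 12 − 7 = +5

+5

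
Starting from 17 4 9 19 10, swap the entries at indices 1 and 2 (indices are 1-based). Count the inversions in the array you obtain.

Positions 1 and 2 hold 17 and 4; after swapping, the array is [4, 17, 9, 19, 10].
Count, for each position, how many later elements it exceeds:
4: 0
17: 2
9: 0
19: 1
10: 0
Sum: 0 + 2 + 0 + 1 + 0 = 3

3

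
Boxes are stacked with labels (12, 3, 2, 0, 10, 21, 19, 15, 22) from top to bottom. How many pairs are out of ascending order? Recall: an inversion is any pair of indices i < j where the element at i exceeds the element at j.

Inversions: 10

Element-by-element contributions:
12: 4
3: 2
2: 1
0: 0
10: 0
21: 2
19: 1
15: 0
22: 0
Sum: 4 + 2 + 1 + 0 + 0 + 2 + 1 + 0 + 0 = 10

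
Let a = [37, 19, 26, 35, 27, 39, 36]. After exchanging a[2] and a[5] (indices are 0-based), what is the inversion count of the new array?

Positions 2 and 5 hold 26 and 39; after swapping, the array is [37, 19, 39, 35, 27, 26, 36].
For each element, count later entries that are smaller:
37 → 19, 35, 27, 26, 36 → 5
19 → none → 0
39 → 35, 27, 26, 36 → 4
35 → 27, 26 → 2
27 → 26 → 1
26 → none → 0
36 → none → 0
Sum: 5 + 0 + 4 + 2 + 1 + 0 + 0 = 12

12 inversions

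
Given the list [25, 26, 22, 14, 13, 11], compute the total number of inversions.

14

Element-by-element contributions:
25: 4
26: 4
22: 3
14: 2
13: 1
11: 0
Sum: 4 + 4 + 3 + 2 + 1 + 0 = 14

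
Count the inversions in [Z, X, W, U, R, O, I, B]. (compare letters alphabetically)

Sweep left to right; for each value list the smaller values that follow it:
Z: 7
X: 6
W: 5
U: 4
R: 3
O: 2
I: 1
B: 0
Sum: 7 + 6 + 5 + 4 + 3 + 2 + 1 + 0 = 28

28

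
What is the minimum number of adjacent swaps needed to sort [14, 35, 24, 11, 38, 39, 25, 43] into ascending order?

Minimum adjacent swaps = number of inversions (each swap of adjacent out-of-order elements removes one inversion and no swap can remove more).
Count inversions — for each element, later elements that are smaller:
14: 11 → 1
35: 24, 11, 25 → 3
24: 11 → 1
11: none → 0
38: 25 → 1
39: 25 → 1
25: none → 0
43: none → 0
Total inversions: 1 + 3 + 1 + 0 + 1 + 1 + 0 + 0 = 7

There are 7 adjacent swaps.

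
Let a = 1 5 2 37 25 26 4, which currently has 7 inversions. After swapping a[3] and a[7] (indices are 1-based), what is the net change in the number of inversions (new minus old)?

+1

Positions 3 and 7 hold 2 and 4; after swapping, the array is [1, 5, 4, 37, 25, 26, 2].
Sweep left to right; for each value list the smaller values that follow it:
1 → none → 0
5 → 4, 2 → 2
4 → 2 → 1
37 → 25, 26, 2 → 3
25 → 2 → 1
26 → 2 → 1
2 → none → 0
Sum: 0 + 2 + 1 + 3 + 1 + 1 + 0 = 8
Change: 8 − 7 = +1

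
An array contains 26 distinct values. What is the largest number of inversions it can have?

325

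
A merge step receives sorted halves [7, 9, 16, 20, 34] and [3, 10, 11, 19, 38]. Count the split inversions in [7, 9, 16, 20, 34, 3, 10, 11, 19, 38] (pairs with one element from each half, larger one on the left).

Take each right-half value and tally the left-half values above it:
r = 3: 7, 9, 16, 20, 34 → 5
r = 10: 16, 20, 34 → 3
r = 11: 16, 20, 34 → 3
r = 19: 20, 34 → 2
r = 38: none → 0
Cross-inversions: 5 + 3 + 3 + 2 + 0 = 13

13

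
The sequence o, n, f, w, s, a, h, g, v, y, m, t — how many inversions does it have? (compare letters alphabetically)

28 inversions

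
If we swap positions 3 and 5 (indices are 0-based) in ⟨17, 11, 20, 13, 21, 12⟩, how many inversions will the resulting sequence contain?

6

Positions 3 and 5 hold 13 and 12; after swapping, the array is [17, 11, 20, 12, 21, 13].
Element-by-element contributions:
17 → 11, 12, 13 → 3
11 → none → 0
20 → 12, 13 → 2
12 → none → 0
21 → 13 → 1
13 → none → 0
Sum: 3 + 0 + 2 + 0 + 1 + 0 = 6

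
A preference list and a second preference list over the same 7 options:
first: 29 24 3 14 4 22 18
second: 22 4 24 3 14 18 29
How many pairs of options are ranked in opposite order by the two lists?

13

Assign each item its position (1..7) in the first ordering, then rewrite the second ordering as that position sequence:
positions: 29→1, 24→2, 3→3, 14→4, 4→5, 22→6, 18→7
second ordering as positions: [6, 5, 2, 3, 4, 7, 1]
Discordant pairs = inversions in this position sequence.
6: 5, 2, 3, 4, 1 → 5
5: 2, 3, 4, 1 → 4
2: 1 → 1
3: 1 → 1
4: 1 → 1
7: 1 → 1
1: 0
Total: 5 + 4 + 1 + 1 + 1 + 1 + 0 = 13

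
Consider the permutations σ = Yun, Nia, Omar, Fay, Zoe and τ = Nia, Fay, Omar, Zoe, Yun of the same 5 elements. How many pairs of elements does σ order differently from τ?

Assign each item its position (1..5) in the first ordering, then rewrite the second ordering as that position sequence:
positions: Yun→1, Nia→2, Omar→3, Fay→4, Zoe→5
second ordering as positions: [2, 4, 3, 5, 1]
Discordant pairs = inversions in this position sequence.
2: 1 → 1
4: 3, 1 → 2
3: 1 → 1
5: 1 → 1
1: 0
Total: 1 + 2 + 1 + 1 + 0 = 5

5 discordant pairs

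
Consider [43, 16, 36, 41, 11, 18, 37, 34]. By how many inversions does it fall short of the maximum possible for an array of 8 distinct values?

Maximum inversions for 8 distinct elements is C(8, 2) = 8·7/2 = 28.
Current inversions — for each element, count later smaller elements:
43: 7
16: 1
36: 3
41: 4
11: 0
18: 0
37: 1
34: 0
Current total: 7 + 1 + 3 + 4 + 0 + 0 + 1 + 0 = 16
Shortfall: 28 − 16 = 12

12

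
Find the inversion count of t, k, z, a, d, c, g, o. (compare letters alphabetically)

For each element, count later entries that are smaller:
t: 6
k: 4
z: 5
a: 0
d: 1
c: 0
g: 0
o: 0
Sum: 6 + 4 + 5 + 0 + 1 + 0 + 0 + 0 = 16

16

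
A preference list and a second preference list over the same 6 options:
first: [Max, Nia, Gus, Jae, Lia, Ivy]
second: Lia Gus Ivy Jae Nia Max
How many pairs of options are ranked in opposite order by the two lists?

Assign each item its position (1..6) in the first ordering, then rewrite the second ordering as that position sequence:
positions: Max→1, Nia→2, Gus→3, Jae→4, Lia→5, Ivy→6
second ordering as positions: [5, 3, 6, 4, 2, 1]
Discordant pairs = inversions in this position sequence.
5: 3, 4, 2, 1 → 4
3: 2, 1 → 2
6: 4, 2, 1 → 3
4: 2, 1 → 2
2: 1 → 1
1: 0
Total: 4 + 2 + 3 + 2 + 1 + 0 = 12

12 pairs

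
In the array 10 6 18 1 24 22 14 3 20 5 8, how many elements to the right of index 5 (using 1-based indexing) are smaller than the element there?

The element at index 5 is 24.
Elements after it: 22, 14, 3, 20, 5, 8
Those smaller than 24: 22, 14, 3, 20, 5, 8

6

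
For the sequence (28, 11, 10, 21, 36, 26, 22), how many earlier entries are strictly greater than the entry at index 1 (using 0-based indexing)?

1

The element at index 1 is 11.
Elements before it: 28
Those larger than 11: 28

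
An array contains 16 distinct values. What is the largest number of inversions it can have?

There are 120 inversions.

A reversed (strictly descending) arrangement makes every pair an inversion, giving C(16, 2) inversions.
C(16, 2) = 16·15/2 = 120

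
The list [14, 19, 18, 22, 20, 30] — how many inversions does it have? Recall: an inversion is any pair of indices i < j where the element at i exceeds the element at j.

2 inversions

Sweep left to right; for each value list the smaller values that follow it:
14: 0
19: 1
18: 0
22: 1
20: 0
30: 0
Sum: 0 + 1 + 0 + 1 + 0 + 0 = 2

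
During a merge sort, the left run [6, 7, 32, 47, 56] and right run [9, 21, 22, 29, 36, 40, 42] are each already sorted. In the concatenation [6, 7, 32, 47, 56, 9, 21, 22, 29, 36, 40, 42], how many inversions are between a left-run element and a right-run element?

Take each right-half value and tally the left-half values above it:
r = 9: 32, 47, 56 → 3
r = 21: 32, 47, 56 → 3
r = 22: 32, 47, 56 → 3
r = 29: 32, 47, 56 → 3
r = 36: 47, 56 → 2
r = 40: 47, 56 → 2
r = 42: 47, 56 → 2
Cross-inversions: 3 + 3 + 3 + 3 + 2 + 2 + 2 = 18

18 split inversions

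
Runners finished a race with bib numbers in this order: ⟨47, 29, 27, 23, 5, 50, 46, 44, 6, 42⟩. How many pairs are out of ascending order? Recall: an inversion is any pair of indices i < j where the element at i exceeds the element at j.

Sweep left to right; for each value list the smaller values that follow it:
47 → 29, 27, 23, 5, 46, 44, 6, 42 → 8
29 → 27, 23, 5, 6 → 4
27 → 23, 5, 6 → 3
23 → 5, 6 → 2
5 → none → 0
50 → 46, 44, 6, 42 → 4
46 → 44, 6, 42 → 3
44 → 6, 42 → 2
6 → none → 0
42 → none → 0
Sum: 8 + 4 + 3 + 2 + 0 + 4 + 3 + 2 + 0 + 0 = 26

26 inversions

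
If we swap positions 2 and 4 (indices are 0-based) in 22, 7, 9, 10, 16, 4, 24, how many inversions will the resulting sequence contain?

12 inversions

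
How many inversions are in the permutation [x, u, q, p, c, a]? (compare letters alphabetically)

Sweep left to right; for each value list the smaller values that follow it:
x: 5
u: 4
q: 3
p: 2
c: 1
a: 0
Sum: 5 + 4 + 3 + 2 + 1 + 0 = 15

Inversions: 15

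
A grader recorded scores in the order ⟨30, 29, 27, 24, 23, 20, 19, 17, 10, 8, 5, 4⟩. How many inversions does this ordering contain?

66

For each element, count later entries that are smaller:
30 → 29, 27, 24, 23, 20, 19, 17, 10, 8, 5, 4 → 11
29 → 27, 24, 23, 20, 19, 17, 10, 8, 5, 4 → 10
27 → 24, 23, 20, 19, 17, 10, 8, 5, 4 → 9
24 → 23, 20, 19, 17, 10, 8, 5, 4 → 8
23 → 20, 19, 17, 10, 8, 5, 4 → 7
20 → 19, 17, 10, 8, 5, 4 → 6
19 → 17, 10, 8, 5, 4 → 5
17 → 10, 8, 5, 4 → 4
10 → 8, 5, 4 → 3
8 → 5, 4 → 2
5 → 4 → 1
4 → none → 0
Sum: 11 + 10 + 9 + 8 + 7 + 6 + 5 + 4 + 3 + 2 + 1 + 0 = 66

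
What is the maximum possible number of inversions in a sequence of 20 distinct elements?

Inversions: 190

A reversed (strictly descending) arrangement makes every pair an inversion, giving C(20, 2) inversions.
C(20, 2) = 20·19/2 = 190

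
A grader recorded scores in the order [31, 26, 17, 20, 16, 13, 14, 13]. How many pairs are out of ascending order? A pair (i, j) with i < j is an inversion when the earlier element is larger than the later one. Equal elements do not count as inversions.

25

Element-by-element contributions:
31 → 26, 17, 20, 16, 13, 14, 13 → 7
26 → 17, 20, 16, 13, 14, 13 → 6
17 → 16, 13, 14, 13 → 4
20 → 16, 13, 14, 13 → 4
16 → 13, 14, 13 → 3
13 → none → 0
14 → 13 → 1
13 → none → 0
Sum: 7 + 6 + 4 + 4 + 3 + 0 + 1 + 0 = 25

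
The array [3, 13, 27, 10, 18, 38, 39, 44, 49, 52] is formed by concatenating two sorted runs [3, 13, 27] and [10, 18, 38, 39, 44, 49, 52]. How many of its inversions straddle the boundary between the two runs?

3 split inversions

Count, for every r in R, how many entries of L exceed r:
r = 10: 13, 27 → 2
r = 18: 27 → 1
r = 38: none → 0
r = 39: none → 0
r = 44: none → 0
r = 49: none → 0
r = 52: none → 0
Cross-inversions: 2 + 1 + 0 + 0 + 0 + 0 + 0 = 3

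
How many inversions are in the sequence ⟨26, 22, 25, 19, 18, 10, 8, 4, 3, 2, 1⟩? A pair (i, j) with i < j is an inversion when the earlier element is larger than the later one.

There are 54 inversions.

Sweep left to right; for each value list the smaller values that follow it:
26 → 22, 25, 19, 18, 10, 8, 4, 3, 2, 1 → 10
22 → 19, 18, 10, 8, 4, 3, 2, 1 → 8
25 → 19, 18, 10, 8, 4, 3, 2, 1 → 8
19 → 18, 10, 8, 4, 3, 2, 1 → 7
18 → 10, 8, 4, 3, 2, 1 → 6
10 → 8, 4, 3, 2, 1 → 5
8 → 4, 3, 2, 1 → 4
4 → 3, 2, 1 → 3
3 → 2, 1 → 2
2 → 1 → 1
1 → none → 0
Sum: 10 + 8 + 8 + 7 + 6 + 5 + 4 + 3 + 2 + 1 + 0 = 54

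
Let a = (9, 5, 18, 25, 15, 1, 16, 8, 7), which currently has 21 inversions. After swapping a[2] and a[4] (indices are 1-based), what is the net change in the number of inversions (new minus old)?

Positions 2 and 4 hold 5 and 25; after swapping, the array is [9, 25, 18, 5, 15, 1, 16, 8, 7].
Count, for each position, how many later elements it exceeds:
9 → 5, 1, 8, 7 → 4
25 → 18, 5, 15, 1, 16, 8, 7 → 7
18 → 5, 15, 1, 16, 8, 7 → 6
5 → 1 → 1
15 → 1, 8, 7 → 3
1 → none → 0
16 → 8, 7 → 2
8 → 7 → 1
7 → none → 0
Sum: 4 + 7 + 6 + 1 + 3 + 0 + 2 + 1 + 0 = 24
Change: 24 − 21 = +3

+3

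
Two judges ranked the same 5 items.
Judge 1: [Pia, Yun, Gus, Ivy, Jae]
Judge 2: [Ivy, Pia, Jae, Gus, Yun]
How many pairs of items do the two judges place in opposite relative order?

Assign each item its position (1..5) in the first ordering, then rewrite the second ordering as that position sequence:
positions: Pia→1, Yun→2, Gus→3, Ivy→4, Jae→5
second ordering as positions: [4, 1, 5, 3, 2]
Discordant pairs = inversions in this position sequence.
4: 1, 3, 2 → 3
1: 0
5: 3, 2 → 2
3: 2 → 1
2: 0
Total: 3 + 0 + 2 + 1 + 0 = 6

6 discordant pairs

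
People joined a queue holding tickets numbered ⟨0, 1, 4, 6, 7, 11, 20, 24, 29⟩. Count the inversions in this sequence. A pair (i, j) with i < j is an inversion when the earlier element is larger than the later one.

Sweep left to right; for each value list the smaller values that follow it:
0 → none → 0
1 → none → 0
4 → none → 0
6 → none → 0
7 → none → 0
11 → none → 0
20 → none → 0
24 → none → 0
29 → none → 0
Sum: 0 + 0 + 0 + 0 + 0 + 0 + 0 + 0 + 0 = 0

Out-of-order pairs: 0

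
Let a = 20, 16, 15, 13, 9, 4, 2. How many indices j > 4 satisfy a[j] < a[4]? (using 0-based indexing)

2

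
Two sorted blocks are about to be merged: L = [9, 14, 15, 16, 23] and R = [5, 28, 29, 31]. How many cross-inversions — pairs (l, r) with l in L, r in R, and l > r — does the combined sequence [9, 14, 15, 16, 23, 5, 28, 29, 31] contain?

5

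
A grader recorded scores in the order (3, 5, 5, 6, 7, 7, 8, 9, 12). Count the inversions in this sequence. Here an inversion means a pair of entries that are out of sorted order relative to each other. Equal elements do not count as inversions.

There are 0 out-of-order pairs.

For each element, count later entries that are smaller:
3: 0
5: 0
5: 0
6: 0
7: 0
7: 0
8: 0
9: 0
12: 0
Sum: 0 + 0 + 0 + 0 + 0 + 0 + 0 + 0 + 0 = 0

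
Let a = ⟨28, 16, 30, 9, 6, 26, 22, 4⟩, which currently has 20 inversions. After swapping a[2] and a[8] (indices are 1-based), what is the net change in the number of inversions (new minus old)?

Positions 2 and 8 hold 16 and 4; after swapping, the array is [28, 4, 30, 9, 6, 26, 22, 16].
Sweep left to right; for each value list the smaller values that follow it:
28: 6
4: 0
30: 5
9: 1
6: 0
26: 2
22: 1
16: 0
Sum: 6 + 0 + 5 + 1 + 0 + 2 + 1 + 0 = 15
Change: 15 − 20 = -5

-5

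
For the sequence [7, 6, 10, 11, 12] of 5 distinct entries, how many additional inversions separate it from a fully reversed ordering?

9

Maximum inversions for 5 distinct elements is C(5, 2) = 5·4/2 = 10.
Current inversions — for each element, count later smaller elements:
7: 1
6: 0
10: 0
11: 0
12: 0
Current total: 1 + 0 + 0 + 0 + 0 = 1
Shortfall: 10 − 1 = 9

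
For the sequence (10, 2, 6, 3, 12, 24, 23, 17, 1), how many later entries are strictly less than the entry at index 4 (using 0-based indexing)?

The element at index 4 is 12.
Elements after it: 24, 23, 17, 1
Those smaller than 12: 1

1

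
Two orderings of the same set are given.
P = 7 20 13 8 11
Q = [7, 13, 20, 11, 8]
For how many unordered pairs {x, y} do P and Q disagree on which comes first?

2 disagreeing pairs

Assign each item its position (1..5) in the first ordering, then rewrite the second ordering as that position sequence:
positions: 7→1, 20→2, 13→3, 8→4, 11→5
second ordering as positions: [1, 3, 2, 5, 4]
Discordant pairs = inversions in this position sequence.
1: 0
3: 2 → 1
2: 0
5: 4 → 1
4: 0
Total: 0 + 1 + 0 + 1 + 0 = 2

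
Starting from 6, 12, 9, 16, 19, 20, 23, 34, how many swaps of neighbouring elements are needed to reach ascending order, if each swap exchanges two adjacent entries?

1

The minimum number of adjacent swaps to sort an array equals its inversion count, since every such swap removes exactly one inversion.
Count inversions — for each element, later elements that are smaller:
6: none → 0
12: 9 → 1
9: none → 0
16: none → 0
19: none → 0
20: none → 0
23: none → 0
34: none → 0
Total inversions: 0 + 1 + 0 + 0 + 0 + 0 + 0 + 0 = 1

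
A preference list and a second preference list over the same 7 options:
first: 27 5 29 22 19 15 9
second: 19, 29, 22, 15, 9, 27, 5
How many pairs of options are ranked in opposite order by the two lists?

There are 12 pairs.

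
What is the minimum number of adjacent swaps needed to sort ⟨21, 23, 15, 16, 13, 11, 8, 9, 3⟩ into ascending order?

33

Each adjacent swap fixes exactly one inversion, so the minimum swap count equals the number of inversions.
Count inversions — for each element, later elements that are smaller:
21: 15, 16, 13, 11, 8, 9, 3 → 7
23: 15, 16, 13, 11, 8, 9, 3 → 7
15: 13, 11, 8, 9, 3 → 5
16: 13, 11, 8, 9, 3 → 5
13: 11, 8, 9, 3 → 4
11: 8, 9, 3 → 3
8: 3 → 1
9: 3 → 1
3: none → 0
Total inversions: 7 + 7 + 5 + 5 + 4 + 3 + 1 + 1 + 0 = 33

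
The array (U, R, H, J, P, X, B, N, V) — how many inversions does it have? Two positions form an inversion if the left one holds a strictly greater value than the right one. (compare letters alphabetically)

For each element, count later entries that are smaller:
U: 6
R: 5
H: 1
J: 1
P: 2
X: 3
B: 0
N: 0
V: 0
Sum: 6 + 5 + 1 + 1 + 2 + 3 + 0 + 0 + 0 = 18

18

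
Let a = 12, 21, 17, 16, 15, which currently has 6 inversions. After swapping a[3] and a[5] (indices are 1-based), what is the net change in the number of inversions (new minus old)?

-3

Positions 3 and 5 hold 17 and 15; after swapping, the array is [12, 21, 15, 16, 17].
Sweep left to right; for each value list the smaller values that follow it:
12: 0
21: 3
15: 0
16: 0
17: 0
Sum: 0 + 3 + 0 + 0 + 0 = 3
Change: 3 − 6 = -3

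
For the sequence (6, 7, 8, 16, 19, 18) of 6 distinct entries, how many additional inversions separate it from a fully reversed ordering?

Maximum inversions for 6 distinct elements is C(6, 2) = 6·5/2 = 15.
Current inversions — for each element, count later smaller elements:
6: 0
7: 0
8: 0
16: 0
19: 1
18: 0
Current total: 0 + 0 + 0 + 0 + 1 + 0 = 1
Shortfall: 15 − 1 = 14

14 inversions short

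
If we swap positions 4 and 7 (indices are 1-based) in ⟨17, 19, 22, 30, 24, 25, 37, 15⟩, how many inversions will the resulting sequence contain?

Positions 4 and 7 hold 30 and 37; after swapping, the array is [17, 19, 22, 37, 24, 25, 30, 15].
For each element, count later entries that are smaller:
17 → 15 → 1
19 → 15 → 1
22 → 15 → 1
37 → 24, 25, 30, 15 → 4
24 → 15 → 1
25 → 15 → 1
30 → 15 → 1
15 → none → 0
Sum: 1 + 1 + 1 + 4 + 1 + 1 + 1 + 0 = 10

10 inversions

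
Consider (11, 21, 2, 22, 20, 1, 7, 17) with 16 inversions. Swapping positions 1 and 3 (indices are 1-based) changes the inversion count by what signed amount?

-1

Positions 1 and 3 hold 11 and 2; after swapping, the array is [2, 21, 11, 22, 20, 1, 7, 17].
For each element, count later entries that are smaller:
2: 1
21: 5
11: 2
22: 4
20: 3
1: 0
7: 0
17: 0
Sum: 1 + 5 + 2 + 4 + 3 + 0 + 0 + 0 = 15
Change: 15 − 16 = -1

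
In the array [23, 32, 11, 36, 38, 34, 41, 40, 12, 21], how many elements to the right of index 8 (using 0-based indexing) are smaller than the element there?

0

The element at index 8 is 12.
Elements after it: 21
None of them are smaller than 12.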